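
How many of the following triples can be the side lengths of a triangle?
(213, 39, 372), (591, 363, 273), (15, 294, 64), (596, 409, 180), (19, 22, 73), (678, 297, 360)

(39,213,372): 39+213 ≤ 372 → not valid
(273,363,591): 273+363 > 591 → valid
(15,64,294): 15+64 ≤ 294 → not valid
(180,409,596): 180+409 ≤ 596 → not valid
(19,22,73): 19+22 ≤ 73 → not valid
(297,360,678): 297+360 ≤ 678 → not valid
1 of the 6 triples forms a triangle.

1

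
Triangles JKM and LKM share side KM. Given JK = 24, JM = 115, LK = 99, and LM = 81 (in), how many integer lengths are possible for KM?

47

From triangle JKM: 91 < KM < 139.
From triangle LKM: 18 < KM < 180.
Intersection: 91 < KM < 139, so integers 92 through 138: 47 values.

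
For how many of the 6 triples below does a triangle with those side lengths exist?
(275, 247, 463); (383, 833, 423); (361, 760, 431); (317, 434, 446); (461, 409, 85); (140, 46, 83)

(247,275,463): 247+275 > 463 → valid
(383,423,833): 383+423 ≤ 833 → not valid
(361,431,760): 361+431 > 760 → valid
(317,434,446): 317+434 > 446 → valid
(85,409,461): 85+409 > 461 → valid
(46,83,140): 46+83 ≤ 140 → not valid
4 of the 6 triples form a triangle.

4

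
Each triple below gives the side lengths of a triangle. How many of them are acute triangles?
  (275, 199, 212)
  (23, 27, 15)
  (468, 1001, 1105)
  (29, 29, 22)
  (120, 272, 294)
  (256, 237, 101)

5

(275,199,212): 199²+212² = 84545 > 75625 = 275² → acute
(23,27,15): 15²+23² = 754 > 729 = 27² → acute
(468,1001,1105): 468²+1001² = 1221025 = 1105² → right
(29,29,22): 22²+29² = 1325 > 841 = 29² → acute
(120,272,294): 120²+272² = 88384 > 86436 = 294² → acute
(256,237,101): 101²+237² = 66370 > 65536 = 256² → acute
5 of the 6 are acute.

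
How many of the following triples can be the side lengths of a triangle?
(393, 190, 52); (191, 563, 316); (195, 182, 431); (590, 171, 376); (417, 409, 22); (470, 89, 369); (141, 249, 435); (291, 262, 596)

1

(52,190,393): 52+190 ≤ 393 → not valid
(191,316,563): 191+316 ≤ 563 → not valid
(182,195,431): 182+195 ≤ 431 → not valid
(171,376,590): 171+376 ≤ 590 → not valid
(22,409,417): 22+409 > 417 → valid
(89,369,470): 89+369 ≤ 470 → not valid
(141,249,435): 141+249 ≤ 435 → not valid
(262,291,596): 262+291 ≤ 596 → not valid
1 of the 8 triples forms a triangle.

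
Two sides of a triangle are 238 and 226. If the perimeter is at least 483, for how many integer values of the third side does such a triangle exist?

445

Triangle inequality: 12 < x < 464. Perimeter ≥ 483 gives x ≥ 483 − 238 − 226 = 19.
So 19 ≤ x < 464; integers 19 through 463: 445 values.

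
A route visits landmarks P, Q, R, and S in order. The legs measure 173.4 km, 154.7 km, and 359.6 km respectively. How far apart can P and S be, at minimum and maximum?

31.5 ≤ PS ≤ 687.7 km

The maximum is all hops collinear in one direction: 173.4 + 154.7 + 359.6 = 687.7.
The longest hop is 359.6; the others sum to 328.1. Folding the others back against it leaves at least 359.6 − 328.1 = 31.5.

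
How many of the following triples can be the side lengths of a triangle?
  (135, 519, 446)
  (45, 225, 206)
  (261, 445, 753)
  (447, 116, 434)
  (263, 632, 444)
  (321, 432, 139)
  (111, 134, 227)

6

(135,446,519): 135+446 > 519 → valid
(45,206,225): 45+206 > 225 → valid
(261,445,753): 261+445 ≤ 753 → not valid
(116,434,447): 116+434 > 447 → valid
(263,444,632): 263+444 > 632 → valid
(139,321,432): 139+321 > 432 → valid
(111,134,227): 111+134 > 227 → valid
6 of the 7 triples form a triangle.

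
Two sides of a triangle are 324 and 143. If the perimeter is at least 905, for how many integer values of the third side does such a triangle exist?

Triangle inequality: 181 < x < 467. Perimeter ≥ 905 gives x ≥ 905 − 324 − 143 = 438.
So 438 ≤ x < 467; integers 438 through 466: 29 values.

29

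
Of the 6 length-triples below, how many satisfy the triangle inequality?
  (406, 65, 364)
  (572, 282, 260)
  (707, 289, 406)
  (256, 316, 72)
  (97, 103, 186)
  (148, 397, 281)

(65,364,406): 65+364 > 406 → valid
(260,282,572): 260+282 ≤ 572 → not valid
(289,406,707): 289+406 ≤ 707 → not valid
(72,256,316): 72+256 > 316 → valid
(97,103,186): 97+103 > 186 → valid
(148,281,397): 148+281 > 397 → valid
4 of the 6 triples form a triangle.

4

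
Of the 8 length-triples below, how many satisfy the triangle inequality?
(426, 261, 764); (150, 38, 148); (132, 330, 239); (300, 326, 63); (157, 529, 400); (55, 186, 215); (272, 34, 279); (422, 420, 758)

7

(261,426,764): 261+426 ≤ 764 → not valid
(38,148,150): 38+148 > 150 → valid
(132,239,330): 132+239 > 330 → valid
(63,300,326): 63+300 > 326 → valid
(157,400,529): 157+400 > 529 → valid
(55,186,215): 55+186 > 215 → valid
(34,272,279): 34+272 > 279 → valid
(420,422,758): 420+422 > 758 → valid
7 of the 8 triples form a triangle.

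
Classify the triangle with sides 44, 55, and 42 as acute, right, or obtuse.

Compare the square of the longest side to the sum of squares of the other two: 42² + 44² = 3700 > 3025 = 55².

acute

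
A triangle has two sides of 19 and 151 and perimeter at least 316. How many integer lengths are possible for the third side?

24

Triangle inequality: 132 < x < 170. Perimeter ≥ 316 gives x ≥ 316 − 19 − 151 = 146.
So 146 ≤ x < 170; integers 146 through 169: 24 values.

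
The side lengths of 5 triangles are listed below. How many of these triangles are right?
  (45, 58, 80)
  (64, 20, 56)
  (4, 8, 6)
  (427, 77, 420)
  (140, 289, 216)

1

(45,58,80): 45²+58² = 5389 < 6400 = 80² → obtuse
(64,20,56): 20²+56² = 3536 < 4096 = 64² → obtuse
(4,8,6): 4²+6² = 52 < 64 = 8² → obtuse
(427,77,420): 77²+420² = 182329 = 427² → right
(140,289,216): 140²+216² = 66256 < 83521 = 289² → obtuse
1 of the 5 is right.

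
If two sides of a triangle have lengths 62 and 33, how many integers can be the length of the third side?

65

The third side lies in the open interval (29, 95).
Integers from 30 to 94 inclusive: 94 − 30 + 1 = 65.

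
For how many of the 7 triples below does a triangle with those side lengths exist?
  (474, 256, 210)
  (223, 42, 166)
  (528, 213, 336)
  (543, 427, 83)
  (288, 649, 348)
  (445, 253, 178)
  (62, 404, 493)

(210,256,474): 210+256 ≤ 474 → not valid
(42,166,223): 42+166 ≤ 223 → not valid
(213,336,528): 213+336 > 528 → valid
(83,427,543): 83+427 ≤ 543 → not valid
(288,348,649): 288+348 ≤ 649 → not valid
(178,253,445): 178+253 ≤ 445 → not valid
(62,404,493): 62+404 ≤ 493 → not valid
1 of the 7 triples forms a triangle.

1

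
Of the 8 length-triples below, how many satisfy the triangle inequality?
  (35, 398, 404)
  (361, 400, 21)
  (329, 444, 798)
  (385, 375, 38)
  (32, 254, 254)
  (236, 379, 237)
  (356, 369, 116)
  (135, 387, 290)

(35,398,404): 35+398 > 404 → valid
(21,361,400): 21+361 ≤ 400 → not valid
(329,444,798): 329+444 ≤ 798 → not valid
(38,375,385): 38+375 > 385 → valid
(32,254,254): 32+254 > 254 → valid
(236,237,379): 236+237 > 379 → valid
(116,356,369): 116+356 > 369 → valid
(135,290,387): 135+290 > 387 → valid
6 of the 8 triples form a triangle.

6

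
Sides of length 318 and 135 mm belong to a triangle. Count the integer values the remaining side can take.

The third side lies in the open interval (183, 453).
Integers from 184 to 452 inclusive: 452 − 184 + 1 = 269.

269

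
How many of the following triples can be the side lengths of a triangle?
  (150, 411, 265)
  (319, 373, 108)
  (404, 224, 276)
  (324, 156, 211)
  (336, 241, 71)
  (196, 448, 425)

(150,265,411): 150+265 > 411 → valid
(108,319,373): 108+319 > 373 → valid
(224,276,404): 224+276 > 404 → valid
(156,211,324): 156+211 > 324 → valid
(71,241,336): 71+241 ≤ 336 → not valid
(196,425,448): 196+425 > 448 → valid
5 of the 6 triples form a triangle.

5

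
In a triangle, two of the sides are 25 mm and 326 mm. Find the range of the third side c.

By the triangle inequality, c must be less than 25 + 326 = 351 and greater than |25 − 326| = 301.

301 < c < 351 (mm)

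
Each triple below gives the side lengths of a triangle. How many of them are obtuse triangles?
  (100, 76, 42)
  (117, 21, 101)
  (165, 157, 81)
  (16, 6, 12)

(100,76,42): 42²+76² = 7540 < 10000 = 100² → obtuse
(117,21,101): 21²+101² = 10642 < 13689 = 117² → obtuse
(165,157,81): 81²+157² = 31210 > 27225 = 165² → acute
(16,6,12): 6²+12² = 180 < 256 = 16² → obtuse
3 of the 4 are obtuse.

3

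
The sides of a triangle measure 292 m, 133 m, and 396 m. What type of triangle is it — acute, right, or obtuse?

Compare the square of the longest side to the sum of squares of the other two: 133² + 292² = 102953 < 156816 = 396².

obtuse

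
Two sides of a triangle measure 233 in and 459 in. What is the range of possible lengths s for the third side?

By the triangle inequality, s must be less than 233 + 459 = 692 and greater than |233 − 459| = 226.

226 < s < 692 (in)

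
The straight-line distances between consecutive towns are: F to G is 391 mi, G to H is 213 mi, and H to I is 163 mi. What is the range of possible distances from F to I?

15 ≤ FI ≤ 767 mi

The maximum is all hops collinear in one direction: 391 + 213 + 163 = 767.
The longest hop is 391; the others sum to 376. Folding the others back against it leaves at least 391 − 376 = 15.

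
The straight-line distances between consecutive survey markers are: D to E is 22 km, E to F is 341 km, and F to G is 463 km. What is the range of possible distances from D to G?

100 ≤ DG ≤ 826 km

The maximum is all hops collinear in one direction: 22 + 341 + 463 = 826.
The longest hop is 463; the others sum to 363. Folding the others back against it leaves at least 463 − 363 = 100.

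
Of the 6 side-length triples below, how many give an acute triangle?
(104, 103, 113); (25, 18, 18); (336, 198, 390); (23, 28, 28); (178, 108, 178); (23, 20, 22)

(104,103,113): 103²+104² = 21425 > 12769 = 113² → acute
(25,18,18): 18²+18² = 648 > 625 = 25² → acute
(336,198,390): 198²+336² = 152100 = 390² → right
(23,28,28): 23²+28² = 1313 > 784 = 28² → acute
(178,108,178): 108²+178² = 43348 > 31684 = 178² → acute
(23,20,22): 20²+22² = 884 > 529 = 23² → acute
5 of the 6 are acute.

5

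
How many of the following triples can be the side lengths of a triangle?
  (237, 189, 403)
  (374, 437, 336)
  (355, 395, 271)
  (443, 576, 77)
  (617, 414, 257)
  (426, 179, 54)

4

(189,237,403): 189+237 > 403 → valid
(336,374,437): 336+374 > 437 → valid
(271,355,395): 271+355 > 395 → valid
(77,443,576): 77+443 ≤ 576 → not valid
(257,414,617): 257+414 > 617 → valid
(54,179,426): 54+179 ≤ 426 → not valid
4 of the 6 triples form a triangle.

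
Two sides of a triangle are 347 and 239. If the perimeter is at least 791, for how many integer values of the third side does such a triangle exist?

Triangle inequality: 108 < x < 586. Perimeter ≥ 791 gives x ≥ 791 − 347 − 239 = 205.
So 205 ≤ x < 586; integers 205 through 585: 381 values.

381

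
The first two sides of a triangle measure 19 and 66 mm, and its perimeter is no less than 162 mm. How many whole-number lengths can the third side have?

Triangle inequality: 47 < x < 85. Perimeter ≥ 162 gives x ≥ 162 − 19 − 66 = 77.
So 77 ≤ x < 85; integers 77 through 84: 8 values.

8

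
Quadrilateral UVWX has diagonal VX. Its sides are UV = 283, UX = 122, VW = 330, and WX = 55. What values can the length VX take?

275 < VX < 385

From triangle UVX: |283 − 122| < VX < 283 + 122, i.e. 161 < VX < 405.
From triangle WVX: 275 < VX < 385.
Both must hold, so VX lies in the intersection.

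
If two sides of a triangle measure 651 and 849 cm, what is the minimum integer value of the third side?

The third side must be strictly greater than |651 − 849| = 198.
The smallest integer above 198 is 199.

199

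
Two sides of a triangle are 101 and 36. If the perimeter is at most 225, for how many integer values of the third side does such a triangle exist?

23

Triangle inequality: 65 < x < 137. Perimeter ≤ 225 gives x ≤ 225 − 101 − 36 = 88.
So 65 < x ≤ 88; integers 66 through 88: 23 values.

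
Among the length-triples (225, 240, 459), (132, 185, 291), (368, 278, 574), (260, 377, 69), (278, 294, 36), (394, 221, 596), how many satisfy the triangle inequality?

5

(225,240,459): 225+240 > 459 → valid
(132,185,291): 132+185 > 291 → valid
(278,368,574): 278+368 > 574 → valid
(69,260,377): 69+260 ≤ 377 → not valid
(36,278,294): 36+278 > 294 → valid
(221,394,596): 221+394 > 596 → valid
5 of the 6 triples form a triangle.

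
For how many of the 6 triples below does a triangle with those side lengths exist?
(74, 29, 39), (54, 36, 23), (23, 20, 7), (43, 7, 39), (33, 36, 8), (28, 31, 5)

5

(29,39,74): 29+39 ≤ 74 → not valid
(23,36,54): 23+36 > 54 → valid
(7,20,23): 7+20 > 23 → valid
(7,39,43): 7+39 > 43 → valid
(8,33,36): 8+33 > 36 → valid
(5,28,31): 5+28 > 31 → valid
5 of the 6 triples form a triangle.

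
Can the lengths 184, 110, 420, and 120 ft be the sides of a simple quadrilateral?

No

For a quadrilateral, each side must be shorter than the sum of the others.
Here the longest side is 420, but the remaining 3 sides sum to only 414.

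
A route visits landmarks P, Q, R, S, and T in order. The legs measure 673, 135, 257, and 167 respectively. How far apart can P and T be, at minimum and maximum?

114 ≤ PT ≤ 1232

The maximum is all hops collinear in one direction: 673 + 135 + 257 + 167 = 1232.
The longest hop is 673; the others sum to 559. Folding the others back against it leaves at least 673 − 559 = 114.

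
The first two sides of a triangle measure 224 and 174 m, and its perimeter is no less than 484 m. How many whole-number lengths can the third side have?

Triangle inequality: 50 < x < 398. Perimeter ≥ 484 gives x ≥ 484 − 224 − 174 = 86.
So 86 ≤ x < 398; integers 86 through 397: 312 values.

312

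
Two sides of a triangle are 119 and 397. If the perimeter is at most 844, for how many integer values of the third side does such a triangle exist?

50

Triangle inequality: 278 < x < 516. Perimeter ≤ 844 gives x ≤ 844 − 119 − 397 = 328.
So 278 < x ≤ 328; integers 279 through 328: 50 values.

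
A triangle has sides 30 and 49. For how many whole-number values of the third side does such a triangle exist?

59

The third side lies in the open interval (19, 79).
Integers from 20 to 78 inclusive: 78 − 20 + 1 = 59.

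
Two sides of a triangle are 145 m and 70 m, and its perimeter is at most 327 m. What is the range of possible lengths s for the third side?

75 < s ≤ 112

Triangle inequality alone gives 75 < s < 215.
The perimeter condition gives s ≤ 327 − 145 − 70 = 112.
Intersecting the two: 75 < s ≤ 112.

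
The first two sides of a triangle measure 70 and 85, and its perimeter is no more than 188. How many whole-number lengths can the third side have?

Triangle inequality: 15 < x < 155. Perimeter ≤ 188 gives x ≤ 188 − 70 − 85 = 33.
So 15 < x ≤ 33; integers 16 through 33: 18 values.

18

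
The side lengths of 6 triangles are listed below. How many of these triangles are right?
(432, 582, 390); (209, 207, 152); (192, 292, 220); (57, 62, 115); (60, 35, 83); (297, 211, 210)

(432,582,390): 390²+432² = 338724 = 582² → right
(209,207,152): 152²+207² = 65953 > 43681 = 209² → acute
(192,292,220): 192²+220² = 85264 = 292² → right
(57,62,115): 57²+62² = 7093 < 13225 = 115² → obtuse
(60,35,83): 35²+60² = 4825 < 6889 = 83² → obtuse
(297,211,210): 210²+211² = 88621 > 88209 = 297² → acute
2 of the 6 are right.

2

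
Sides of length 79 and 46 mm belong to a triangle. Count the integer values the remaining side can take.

91

The third side lies in the open interval (33, 125).
Integers from 34 to 124 inclusive: 124 − 34 + 1 = 91.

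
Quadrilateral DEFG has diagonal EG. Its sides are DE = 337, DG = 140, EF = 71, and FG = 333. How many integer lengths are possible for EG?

141

From triangle DEG: 197 < EG < 477.
From triangle FEG: 262 < EG < 404.
Intersection: 262 < EG < 404, so integers 263 through 403: 141 values.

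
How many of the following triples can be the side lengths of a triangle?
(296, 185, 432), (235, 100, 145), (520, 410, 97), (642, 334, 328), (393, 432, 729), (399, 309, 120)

5

(185,296,432): 185+296 > 432 → valid
(100,145,235): 100+145 > 235 → valid
(97,410,520): 97+410 ≤ 520 → not valid
(328,334,642): 328+334 > 642 → valid
(393,432,729): 393+432 > 729 → valid
(120,309,399): 120+309 > 399 → valid
5 of the 6 triples form a triangle.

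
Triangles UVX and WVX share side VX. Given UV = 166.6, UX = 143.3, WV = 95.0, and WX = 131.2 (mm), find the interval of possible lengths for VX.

From triangle UVX: |166.6 − 143.3| < VX < 166.6 + 143.3, i.e. 23.3 < VX < 309.9.
From triangle WVX: 36.2 < VX < 226.2.
Both must hold, so VX lies in the intersection.

36.2 < VX < 226.2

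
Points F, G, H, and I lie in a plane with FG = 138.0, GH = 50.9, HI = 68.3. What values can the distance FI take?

18.8 ≤ FI ≤ 257.2

The maximum is all hops collinear in one direction: 138.0 + 50.9 + 68.3 = 257.2.
The longest hop is 138.0; the others sum to 119.2. Folding the others back against it leaves at least 138.0 − 119.2 = 18.8.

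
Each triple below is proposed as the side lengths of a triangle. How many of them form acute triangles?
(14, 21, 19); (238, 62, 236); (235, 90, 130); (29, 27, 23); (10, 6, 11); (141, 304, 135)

(14,21,19): 14²+19² = 557 > 441 = 21² → acute
(238,62,236): 62²+236² = 59540 > 56644 = 238² → acute
(235,90,130): 90+130 ≤ 235, not a triangle
(29,27,23): 23²+27² = 1258 > 841 = 29² → acute
(10,6,11): 6²+10² = 136 > 121 = 11² → acute
(141,304,135): 135+141 ≤ 304, not a triangle
4 of the 6 are acute.

4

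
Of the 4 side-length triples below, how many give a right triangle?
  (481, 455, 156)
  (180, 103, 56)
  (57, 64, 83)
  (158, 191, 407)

(481,455,156): 156²+455² = 231361 = 481² → right
(180,103,56): 56+103 ≤ 180, not a triangle
(57,64,83): 57²+64² = 7345 > 6889 = 83² → acute
(158,191,407): 158+191 ≤ 407, not a triangle
1 of the 4 is right.

1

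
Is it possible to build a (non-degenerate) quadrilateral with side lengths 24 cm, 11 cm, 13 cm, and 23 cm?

A quadrilateral exists iff every side is shorter than the sum of the others — equivalently, the longest side is less than the sum of the rest.
Longest side 24 < 47 (sum of the remaining 3), so yes.

Yes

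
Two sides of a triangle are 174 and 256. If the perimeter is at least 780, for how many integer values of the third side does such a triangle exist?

80

Triangle inequality: 82 < x < 430. Perimeter ≥ 780 gives x ≥ 780 − 174 − 256 = 350.
So 350 ≤ x < 430; integers 350 through 429: 80 values.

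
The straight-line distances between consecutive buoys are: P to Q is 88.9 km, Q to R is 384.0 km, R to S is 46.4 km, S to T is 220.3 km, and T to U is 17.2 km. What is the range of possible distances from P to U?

The maximum is all hops collinear in one direction: 88.9 + 384.0 + 46.4 + 220.3 + 17.2 = 756.8.
The longest hop is 384.0; the others sum to 372.8. Folding the others back against it leaves at least 384.0 − 372.8 = 11.2.

11.2 ≤ PU ≤ 756.8 km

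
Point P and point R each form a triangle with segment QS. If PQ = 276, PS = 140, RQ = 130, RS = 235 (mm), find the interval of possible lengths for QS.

From triangle PQS: |276 − 140| < QS < 276 + 140, i.e. 136 < QS < 416.
From triangle RQS: 105 < QS < 365.
Both must hold, so QS lies in the intersection.

136 < QS < 365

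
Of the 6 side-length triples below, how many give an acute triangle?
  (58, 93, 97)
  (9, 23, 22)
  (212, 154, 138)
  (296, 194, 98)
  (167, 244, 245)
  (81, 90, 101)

(58,93,97): 58²+93² = 12013 > 9409 = 97² → acute
(9,23,22): 9²+22² = 565 > 529 = 23² → acute
(212,154,138): 138²+154² = 42760 < 44944 = 212² → obtuse
(296,194,98): 98+194 ≤ 296, not a triangle
(167,244,245): 167²+244² = 87425 > 60025 = 245² → acute
(81,90,101): 81²+90² = 14661 > 10201 = 101² → acute
4 of the 6 are acute.

4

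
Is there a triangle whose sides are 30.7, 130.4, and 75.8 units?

The longest side is 130.4, but the other two sum to only 106.5.
106.5 < 130.4, so the triangle inequality fails.

No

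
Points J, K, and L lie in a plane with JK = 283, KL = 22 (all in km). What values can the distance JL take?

By the triangle inequality, |283 − 22| ≤ JL ≤ 283 + 22.

261 ≤ JL ≤ 305 km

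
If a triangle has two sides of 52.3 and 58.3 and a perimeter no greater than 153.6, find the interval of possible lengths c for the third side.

6.0 < c ≤ 43.0

Triangle inequality alone gives 6.0 < c < 110.6.
The perimeter condition gives c ≤ 153.6 − 52.3 − 58.3 = 43.0.
Intersecting the two: 6.0 < c ≤ 43.0.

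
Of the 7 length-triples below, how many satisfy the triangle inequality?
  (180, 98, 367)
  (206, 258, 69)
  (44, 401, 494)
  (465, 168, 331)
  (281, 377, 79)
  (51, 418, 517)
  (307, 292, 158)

(98,180,367): 98+180 ≤ 367 → not valid
(69,206,258): 69+206 > 258 → valid
(44,401,494): 44+401 ≤ 494 → not valid
(168,331,465): 168+331 > 465 → valid
(79,281,377): 79+281 ≤ 377 → not valid
(51,418,517): 51+418 ≤ 517 → not valid
(158,292,307): 158+292 > 307 → valid
3 of the 7 triples form a triangle.

3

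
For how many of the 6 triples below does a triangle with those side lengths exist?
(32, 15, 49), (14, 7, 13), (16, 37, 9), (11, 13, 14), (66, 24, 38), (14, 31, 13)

(15,32,49): 15+32 ≤ 49 → not valid
(7,13,14): 7+13 > 14 → valid
(9,16,37): 9+16 ≤ 37 → not valid
(11,13,14): 11+13 > 14 → valid
(24,38,66): 24+38 ≤ 66 → not valid
(13,14,31): 13+14 ≤ 31 → not valid
2 of the 6 triples form a triangle.

2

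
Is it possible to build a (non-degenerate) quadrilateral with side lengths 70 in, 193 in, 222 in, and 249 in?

Yes

A quadrilateral exists iff every side is shorter than the sum of the others — equivalently, the longest side is less than the sum of the rest.
Longest side 249 < 485 (sum of the remaining 3), so yes.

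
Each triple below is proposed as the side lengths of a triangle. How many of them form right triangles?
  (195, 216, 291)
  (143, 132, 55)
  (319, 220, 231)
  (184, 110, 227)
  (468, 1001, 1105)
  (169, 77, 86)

4

(195,216,291): 195²+216² = 84681 = 291² → right
(143,132,55): 55²+132² = 20449 = 143² → right
(319,220,231): 220²+231² = 101761 = 319² → right
(184,110,227): 110²+184² = 45956 < 51529 = 227² → obtuse
(468,1001,1105): 468²+1001² = 1221025 = 1105² → right
(169,77,86): 77+86 ≤ 169, not a triangle
4 of the 6 are right.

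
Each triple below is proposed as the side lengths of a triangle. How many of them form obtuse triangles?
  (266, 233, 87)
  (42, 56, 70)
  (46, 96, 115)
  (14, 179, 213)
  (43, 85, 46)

(266,233,87): 87²+233² = 61858 < 70756 = 266² → obtuse
(42,56,70): 42²+56² = 4900 = 70² → right
(46,96,115): 46²+96² = 11332 < 13225 = 115² → obtuse
(14,179,213): 14+179 ≤ 213, not a triangle
(43,85,46): 43²+46² = 3965 < 7225 = 85² → obtuse
3 of the 5 are obtuse.

3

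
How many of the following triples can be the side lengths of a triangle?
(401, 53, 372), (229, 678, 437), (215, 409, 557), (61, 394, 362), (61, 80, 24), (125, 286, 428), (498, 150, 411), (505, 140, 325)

(53,372,401): 53+372 > 401 → valid
(229,437,678): 229+437 ≤ 678 → not valid
(215,409,557): 215+409 > 557 → valid
(61,362,394): 61+362 > 394 → valid
(24,61,80): 24+61 > 80 → valid
(125,286,428): 125+286 ≤ 428 → not valid
(150,411,498): 150+411 > 498 → valid
(140,325,505): 140+325 ≤ 505 → not valid
5 of the 8 triples form a triangle.

5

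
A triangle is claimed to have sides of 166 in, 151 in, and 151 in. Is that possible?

Yes

The longest side is 166, and the other two sum to 302.
Since 302 > 166, the triangle inequality holds.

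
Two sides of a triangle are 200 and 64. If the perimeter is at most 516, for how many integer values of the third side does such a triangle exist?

Triangle inequality: 136 < x < 264. Perimeter ≤ 516 gives x ≤ 516 − 200 − 64 = 252.
So 136 < x ≤ 252; integers 137 through 252: 116 values.

116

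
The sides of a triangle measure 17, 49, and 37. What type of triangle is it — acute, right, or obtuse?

obtuse

Compare the square of the longest side to the sum of squares of the other two: 17² + 37² = 1658 < 2401 = 49².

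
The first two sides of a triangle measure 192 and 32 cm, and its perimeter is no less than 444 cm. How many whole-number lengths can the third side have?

Triangle inequality: 160 < x < 224. Perimeter ≥ 444 gives x ≥ 444 − 192 − 32 = 220.
So 220 ≤ x < 224; integers 220 through 223: 4 values.

4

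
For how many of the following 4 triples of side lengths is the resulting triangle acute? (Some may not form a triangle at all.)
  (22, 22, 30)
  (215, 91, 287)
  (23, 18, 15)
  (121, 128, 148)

3

(22,22,30): 22²+22² = 968 > 900 = 30² → acute
(215,91,287): 91²+215² = 54506 < 82369 = 287² → obtuse
(23,18,15): 15²+18² = 549 > 529 = 23² → acute
(121,128,148): 121²+128² = 31025 > 21904 = 148² → acute
3 of the 4 are acute.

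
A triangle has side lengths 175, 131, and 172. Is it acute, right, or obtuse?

acute

Compare the square of the longest side to the sum of squares of the other two: 131² + 172² = 46745 > 30625 = 175².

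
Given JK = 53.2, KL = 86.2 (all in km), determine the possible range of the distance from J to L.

33.0 ≤ JL ≤ 139.4 km

By the triangle inequality, |53.2 − 86.2| ≤ JL ≤ 53.2 + 86.2.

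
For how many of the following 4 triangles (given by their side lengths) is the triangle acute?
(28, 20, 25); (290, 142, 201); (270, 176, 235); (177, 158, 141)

3

(28,20,25): 20²+25² = 1025 > 784 = 28² → acute
(290,142,201): 142²+201² = 60565 < 84100 = 290² → obtuse
(270,176,235): 176²+235² = 86201 > 72900 = 270² → acute
(177,158,141): 141²+158² = 44845 > 31329 = 177² → acute
3 of the 4 are acute.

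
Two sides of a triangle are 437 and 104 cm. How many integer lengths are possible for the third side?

207

The third side lies in the open interval (333, 541).
Integers from 334 to 540 inclusive: 540 − 334 + 1 = 207.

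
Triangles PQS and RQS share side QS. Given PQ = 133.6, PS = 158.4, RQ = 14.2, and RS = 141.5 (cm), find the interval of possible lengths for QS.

127.3 < QS < 155.7

From triangle PQS: |133.6 − 158.4| < QS < 133.6 + 158.4, i.e. 24.8 < QS < 292.0.
From triangle RQS: 127.3 < QS < 155.7.
Both must hold, so QS lies in the intersection.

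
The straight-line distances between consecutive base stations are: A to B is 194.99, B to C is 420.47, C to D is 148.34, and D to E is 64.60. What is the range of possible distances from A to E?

The maximum is all hops collinear in one direction: 194.99 + 420.47 + 148.34 + 64.60 = 828.40.
The longest hop is 420.47; the others sum to 407.93. Folding the others back against it leaves at least 420.47 − 407.93 = 12.54.

12.54 ≤ AE ≤ 828.40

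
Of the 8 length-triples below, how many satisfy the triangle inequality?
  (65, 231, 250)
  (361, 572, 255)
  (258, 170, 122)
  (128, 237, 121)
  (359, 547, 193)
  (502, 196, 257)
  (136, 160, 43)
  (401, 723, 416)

7

(65,231,250): 65+231 > 250 → valid
(255,361,572): 255+361 > 572 → valid
(122,170,258): 122+170 > 258 → valid
(121,128,237): 121+128 > 237 → valid
(193,359,547): 193+359 > 547 → valid
(196,257,502): 196+257 ≤ 502 → not valid
(43,136,160): 43+136 > 160 → valid
(401,416,723): 401+416 > 723 → valid
7 of the 8 triples form a triangle.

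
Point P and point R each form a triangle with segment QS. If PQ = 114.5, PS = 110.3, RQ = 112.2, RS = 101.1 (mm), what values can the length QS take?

From triangle PQS: |114.5 − 110.3| < QS < 114.5 + 110.3, i.e. 4.2 < QS < 224.8.
From triangle RQS: 11.1 < QS < 213.3.
Both must hold, so QS lies in the intersection.

11.1 < QS < 213.3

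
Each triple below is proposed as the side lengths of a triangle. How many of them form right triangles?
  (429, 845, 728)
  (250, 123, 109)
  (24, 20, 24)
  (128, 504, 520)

(429,845,728): 429²+728² = 714025 = 845² → right
(250,123,109): 109+123 ≤ 250, not a triangle
(24,20,24): 20²+24² = 976 > 576 = 24² → acute
(128,504,520): 128²+504² = 270400 = 520² → right
2 of the 4 are right.

2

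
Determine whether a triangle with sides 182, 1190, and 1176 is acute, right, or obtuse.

right

Compare the square of the longest side to the sum of squares of the other two: 182² + 1176² = 1416100 = 1190².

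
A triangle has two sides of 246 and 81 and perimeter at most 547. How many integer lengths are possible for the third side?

Triangle inequality: 165 < x < 327. Perimeter ≤ 547 gives x ≤ 547 − 246 − 81 = 220.
So 165 < x ≤ 220; integers 166 through 220: 55 values.

55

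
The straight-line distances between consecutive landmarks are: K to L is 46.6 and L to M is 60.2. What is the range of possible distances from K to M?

13.6 ≤ KM ≤ 106.8

By the triangle inequality, |46.6 − 60.2| ≤ KM ≤ 46.6 + 60.2.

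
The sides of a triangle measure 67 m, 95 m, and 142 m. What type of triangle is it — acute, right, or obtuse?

obtuse

Compare the square of the longest side to the sum of squares of the other two: 67² + 95² = 13514 < 20164 = 142².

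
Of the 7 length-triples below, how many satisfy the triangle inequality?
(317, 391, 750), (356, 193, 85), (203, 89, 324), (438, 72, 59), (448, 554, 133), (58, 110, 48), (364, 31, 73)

(317,391,750): 317+391 ≤ 750 → not valid
(85,193,356): 85+193 ≤ 356 → not valid
(89,203,324): 89+203 ≤ 324 → not valid
(59,72,438): 59+72 ≤ 438 → not valid
(133,448,554): 133+448 > 554 → valid
(48,58,110): 48+58 ≤ 110 → not valid
(31,73,364): 31+73 ≤ 364 → not valid
1 of the 7 triples forms a triangle.

1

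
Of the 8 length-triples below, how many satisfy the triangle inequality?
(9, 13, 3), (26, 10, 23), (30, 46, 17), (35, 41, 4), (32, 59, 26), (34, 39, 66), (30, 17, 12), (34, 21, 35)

(3,9,13): 3+9 ≤ 13 → not valid
(10,23,26): 10+23 > 26 → valid
(17,30,46): 17+30 > 46 → valid
(4,35,41): 4+35 ≤ 41 → not valid
(26,32,59): 26+32 ≤ 59 → not valid
(34,39,66): 34+39 > 66 → valid
(12,17,30): 12+17 ≤ 30 → not valid
(21,34,35): 21+34 > 35 → valid
4 of the 8 triples form a triangle.

4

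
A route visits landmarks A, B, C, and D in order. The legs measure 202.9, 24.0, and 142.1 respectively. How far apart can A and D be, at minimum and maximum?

36.8 ≤ AD ≤ 369.0

The maximum is all hops collinear in one direction: 202.9 + 24.0 + 142.1 = 369.0.
The longest hop is 202.9; the others sum to 166.1. Folding the others back against it leaves at least 202.9 − 166.1 = 36.8.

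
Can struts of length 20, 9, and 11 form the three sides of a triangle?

No

The two shorter sides sum to 20, exactly equal to the longest side 20.
That gives only a degenerate (flat) triangle — the inequality must be strict.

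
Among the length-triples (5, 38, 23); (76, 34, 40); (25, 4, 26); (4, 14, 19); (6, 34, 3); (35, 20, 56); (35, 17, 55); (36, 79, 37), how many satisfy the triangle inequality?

(5,23,38): 5+23 ≤ 38 → not valid
(34,40,76): 34+40 ≤ 76 → not valid
(4,25,26): 4+25 > 26 → valid
(4,14,19): 4+14 ≤ 19 → not valid
(3,6,34): 3+6 ≤ 34 → not valid
(20,35,56): 20+35 ≤ 56 → not valid
(17,35,55): 17+35 ≤ 55 → not valid
(36,37,79): 36+37 ≤ 79 → not valid
1 of the 8 triples forms a triangle.

1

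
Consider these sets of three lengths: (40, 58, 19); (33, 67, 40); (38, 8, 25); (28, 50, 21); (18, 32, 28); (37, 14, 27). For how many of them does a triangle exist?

4

(19,40,58): 19+40 > 58 → valid
(33,40,67): 33+40 > 67 → valid
(8,25,38): 8+25 ≤ 38 → not valid
(21,28,50): 21+28 ≤ 50 → not valid
(18,28,32): 18+28 > 32 → valid
(14,27,37): 14+27 > 37 → valid
4 of the 6 triples form a triangle.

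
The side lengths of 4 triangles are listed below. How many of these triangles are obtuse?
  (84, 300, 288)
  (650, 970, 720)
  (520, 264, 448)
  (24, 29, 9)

1

(84,300,288): 84²+288² = 90000 = 300² → right
(650,970,720): 650²+720² = 940900 = 970² → right
(520,264,448): 264²+448² = 270400 = 520² → right
(24,29,9): 9²+24² = 657 < 841 = 29² → obtuse
1 of the 4 is obtuse.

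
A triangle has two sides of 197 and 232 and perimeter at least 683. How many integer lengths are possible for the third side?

Triangle inequality: 35 < x < 429. Perimeter ≥ 683 gives x ≥ 683 − 197 − 232 = 254.
So 254 ≤ x < 429; integers 254 through 428: 175 values.

175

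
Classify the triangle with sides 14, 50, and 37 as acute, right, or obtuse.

Compare the square of the longest side to the sum of squares of the other two: 14² + 37² = 1565 < 2500 = 50².

obtuse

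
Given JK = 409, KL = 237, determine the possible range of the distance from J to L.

172 ≤ JL ≤ 646

By the triangle inequality, |409 − 237| ≤ JL ≤ 409 + 237.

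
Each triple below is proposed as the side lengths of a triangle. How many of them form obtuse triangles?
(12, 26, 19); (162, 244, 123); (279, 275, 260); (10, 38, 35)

(12,26,19): 12²+19² = 505 < 676 = 26² → obtuse
(162,244,123): 123²+162² = 41373 < 59536 = 244² → obtuse
(279,275,260): 260²+275² = 143225 > 77841 = 279² → acute
(10,38,35): 10²+35² = 1325 < 1444 = 38² → obtuse
3 of the 4 are obtuse.

3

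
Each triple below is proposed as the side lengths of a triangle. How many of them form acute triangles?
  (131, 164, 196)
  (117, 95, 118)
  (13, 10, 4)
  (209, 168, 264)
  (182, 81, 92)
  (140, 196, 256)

(131,164,196): 131²+164² = 44057 > 38416 = 196² → acute
(117,95,118): 95²+117² = 22714 > 13924 = 118² → acute
(13,10,4): 4²+10² = 116 < 169 = 13² → obtuse
(209,168,264): 168²+209² = 71905 > 69696 = 264² → acute
(182,81,92): 81+92 ≤ 182, not a triangle
(140,196,256): 140²+196² = 58016 < 65536 = 256² → obtuse
3 of the 6 are acute.

3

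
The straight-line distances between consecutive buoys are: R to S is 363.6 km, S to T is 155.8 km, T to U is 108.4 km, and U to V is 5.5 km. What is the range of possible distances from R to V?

The maximum is all hops collinear in one direction: 363.6 + 155.8 + 108.4 + 5.5 = 633.3.
The longest hop is 363.6; the others sum to 269.7. Folding the others back against it leaves at least 363.6 − 269.7 = 93.9.

93.9 ≤ RV ≤ 633.3 km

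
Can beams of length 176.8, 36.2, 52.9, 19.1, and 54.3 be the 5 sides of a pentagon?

For a pentagon, each side must be shorter than the sum of the others.
Here the longest side is 176.8, but the remaining 4 sides sum to only 162.5.

No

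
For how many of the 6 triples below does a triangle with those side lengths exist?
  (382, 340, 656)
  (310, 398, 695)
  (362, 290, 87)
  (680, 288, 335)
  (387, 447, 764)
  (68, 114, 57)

5

(340,382,656): 340+382 > 656 → valid
(310,398,695): 310+398 > 695 → valid
(87,290,362): 87+290 > 362 → valid
(288,335,680): 288+335 ≤ 680 → not valid
(387,447,764): 387+447 > 764 → valid
(57,68,114): 57+68 > 114 → valid
5 of the 6 triples form a triangle.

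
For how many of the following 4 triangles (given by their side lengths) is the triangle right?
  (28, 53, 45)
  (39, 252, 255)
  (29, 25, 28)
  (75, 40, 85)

3

(28,53,45): 28²+45² = 2809 = 53² → right
(39,252,255): 39²+252² = 65025 = 255² → right
(29,25,28): 25²+28² = 1409 > 841 = 29² → acute
(75,40,85): 40²+75² = 7225 = 85² → right
3 of the 4 are right.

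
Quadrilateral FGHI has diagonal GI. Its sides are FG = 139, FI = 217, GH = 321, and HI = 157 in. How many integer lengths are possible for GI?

From triangle FGI: 78 < GI < 356.
From triangle HGI: 164 < GI < 478.
Intersection: 164 < GI < 356, so integers 165 through 355: 191 values.

191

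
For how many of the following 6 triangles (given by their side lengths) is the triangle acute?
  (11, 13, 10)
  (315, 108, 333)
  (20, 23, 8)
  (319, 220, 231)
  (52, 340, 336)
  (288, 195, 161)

1

(11,13,10): 10²+11² = 221 > 169 = 13² → acute
(315,108,333): 108²+315² = 110889 = 333² → right
(20,23,8): 8²+20² = 464 < 529 = 23² → obtuse
(319,220,231): 220²+231² = 101761 = 319² → right
(52,340,336): 52²+336² = 115600 = 340² → right
(288,195,161): 161²+195² = 63946 < 82944 = 288² → obtuse
1 of the 6 is acute.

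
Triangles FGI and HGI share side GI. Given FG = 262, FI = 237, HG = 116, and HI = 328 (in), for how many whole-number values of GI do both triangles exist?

231

From triangle FGI: 25 < GI < 499.
From triangle HGI: 212 < GI < 444.
Intersection: 212 < GI < 444, so integers 213 through 443: 231 values.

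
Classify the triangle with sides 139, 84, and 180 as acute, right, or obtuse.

Compare the square of the longest side to the sum of squares of the other two: 84² + 139² = 26377 < 32400 = 180².

obtuse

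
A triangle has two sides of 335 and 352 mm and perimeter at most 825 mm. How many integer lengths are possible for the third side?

121

Triangle inequality: 17 < x < 687. Perimeter ≤ 825 gives x ≤ 825 − 335 − 352 = 138.
So 17 < x ≤ 138; integers 18 through 138: 121 values.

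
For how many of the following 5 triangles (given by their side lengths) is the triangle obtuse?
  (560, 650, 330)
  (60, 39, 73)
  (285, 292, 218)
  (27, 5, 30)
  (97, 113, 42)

(560,650,330): 330²+560² = 422500 = 650² → right
(60,39,73): 39²+60² = 5121 < 5329 = 73² → obtuse
(285,292,218): 218²+285² = 128749 > 85264 = 292² → acute
(27,5,30): 5²+27² = 754 < 900 = 30² → obtuse
(97,113,42): 42²+97² = 11173 < 12769 = 113² → obtuse
3 of the 5 are obtuse.

3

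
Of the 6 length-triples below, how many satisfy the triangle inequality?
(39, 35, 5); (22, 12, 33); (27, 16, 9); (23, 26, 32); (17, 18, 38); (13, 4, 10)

4

(5,35,39): 5+35 > 39 → valid
(12,22,33): 12+22 > 33 → valid
(9,16,27): 9+16 ≤ 27 → not valid
(23,26,32): 23+26 > 32 → valid
(17,18,38): 17+18 ≤ 38 → not valid
(4,10,13): 4+10 > 13 → valid
4 of the 6 triples form a triangle.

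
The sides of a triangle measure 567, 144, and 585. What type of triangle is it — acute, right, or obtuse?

right

Compare the square of the longest side to the sum of squares of the other two: 144² + 567² = 342225 = 585².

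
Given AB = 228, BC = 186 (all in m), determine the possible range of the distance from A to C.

42 ≤ AC ≤ 414 m

By the triangle inequality, |228 − 186| ≤ AC ≤ 228 + 186.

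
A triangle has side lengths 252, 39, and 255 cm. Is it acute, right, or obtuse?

Compare the square of the longest side to the sum of squares of the other two: 39² + 252² = 65025 = 255².

right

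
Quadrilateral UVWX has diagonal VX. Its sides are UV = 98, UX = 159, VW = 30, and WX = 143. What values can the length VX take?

From triangle UVX: |98 − 159| < VX < 98 + 159, i.e. 61 < VX < 257.
From triangle WVX: 113 < VX < 173.
Both must hold, so VX lies in the intersection.

113 < VX < 173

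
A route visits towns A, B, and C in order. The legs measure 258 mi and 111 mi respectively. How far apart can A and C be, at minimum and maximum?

147 ≤ AC ≤ 369 mi

By the triangle inequality, |258 − 111| ≤ AC ≤ 258 + 111.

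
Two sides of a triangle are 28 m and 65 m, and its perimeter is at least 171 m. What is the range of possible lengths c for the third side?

78 ≤ c < 93 m

Triangle inequality alone gives 37 < c < 93.
The perimeter condition gives c ≥ 171 − 28 − 65 = 78.
Intersecting the two: 78 ≤ c < 93.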